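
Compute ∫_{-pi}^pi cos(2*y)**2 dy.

pi

Use the identity cos^2(2*y) = (1 + cos(4*y))/2.
An antiderivative is F(y) = y/2 + sin(4*y)/8.
Then F(pi) - F(-pi) = (pi/2) - (-pi/2) = pi.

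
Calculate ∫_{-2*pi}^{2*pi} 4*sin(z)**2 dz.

8*pi

Use the identity sin^2(z) = (1 - cos(2*z))/2.
An antiderivative is F(z) = 2*z - sin(2*z).
Then F(2*pi) - F(-2*pi) = (4*pi) - (-4*pi) = 8*pi.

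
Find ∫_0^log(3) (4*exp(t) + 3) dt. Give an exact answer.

log(27) + 8

An antiderivative is F(t) = 3*t + 4*exp(t).
Then F(log(3)) - F(0) = (3*log(3) + 12) - (4) = log(27) + 8.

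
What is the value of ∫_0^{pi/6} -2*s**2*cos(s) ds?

Integrate by parts twice (u = s^2, dv = -2*cos(s) ds).
An antiderivative is F(s) = -2*s**2*sin(s) - 4*s*cos(s) + 4*sin(s).
Then F(pi/6) - F(0) = (-sqrt(3)*pi/3 - pi**2/36 + 2) - (0) = -sqrt(3)*pi/3 - pi**2/36 + 2.

-sqrt(3)*pi/3 - pi**2/36 + 2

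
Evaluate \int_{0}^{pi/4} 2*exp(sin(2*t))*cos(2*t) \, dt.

Let u = sin(2*t), so du = 2*cos(2*t) dt. When t = 0, u = 0; when t = pi/4, u = 1.
The integral becomes ∫ exp(u) du from 0 to 1, with antiderivative exp(u).
Back in t: F(t) = exp(sin(2*t)).
Then F(pi/4) - F(0) = (E) - (1) = -1 + E.

-1 + E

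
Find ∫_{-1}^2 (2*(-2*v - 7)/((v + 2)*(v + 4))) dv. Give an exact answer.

Factor the denominator: v**2 + 6*v + 8 = (v + 4)(v + 2).
Partial fractions: 2*(-2*v - 7)/((v + 2)*(v + 4)) = -1/(v + 4) - 3/(v + 2).
An antiderivative is F(v) = -3*log(v + 2) - log(v + 4).
Then F(2) - F(-1) = (-7*log(2) - log(3)) - (-log(3)) = -7*log(2).

-7*log(2)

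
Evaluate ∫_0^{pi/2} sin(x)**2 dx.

pi/4

Use the identity sin^2(x) = (1 - cos(2*x))/2.
An antiderivative is F(x) = x/2 - sin(2*x)/4.
Then F(pi/2) - F(0) = (pi/4) - (0) = pi/4.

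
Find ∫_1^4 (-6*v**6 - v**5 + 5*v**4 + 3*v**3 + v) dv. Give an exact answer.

-378093/28

By the power rule, an antiderivative is F(v) = -6*v**7/7 - v**6/6 + v**5 + 3*v**4/4 + v**2/2.
Then F(4) - F(1) = (-283544/21) - (103/84) = -378093/28.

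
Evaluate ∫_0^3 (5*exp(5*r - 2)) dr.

-(1 - exp(15))*exp(-2)

Let u = 5*r - 2, so du = 5 dr. When r = 0, u = -2; when r = 3, u = 13.
The integral becomes ∫ exp(u) du from -2 to 13, with antiderivative exp(u).
Back in r: F(r) = exp(5*r - 2).
Then F(3) - F(0) = (exp(13)) - (exp(-2)) = -(1 - exp(15))*exp(-2).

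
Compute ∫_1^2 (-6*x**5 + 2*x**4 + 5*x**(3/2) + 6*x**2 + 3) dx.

By the power rule, an antiderivative is F(x) = -x**6 + 2*x**(5/2) + 2*x**5/5 + 2*x**3 + 3*x.
Then F(2) - F(1) = (-146/5 + 8*sqrt(2)) - (32/5) = -178/5 + 8*sqrt(2).

-178/5 + 8*sqrt(2)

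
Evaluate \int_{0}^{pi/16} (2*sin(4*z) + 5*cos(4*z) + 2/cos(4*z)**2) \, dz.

3*sqrt(2)/8 + 1

An antiderivative is F(z) = 5*sin(4*z)/4 - cos(4*z)/2 + tan(4*z)/2.
Then F(pi/16) - F(0) = (1/2 + 3*sqrt(2)/8) - (-1/2) = 3*sqrt(2)/8 + 1.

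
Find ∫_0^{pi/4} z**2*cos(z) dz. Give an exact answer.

sqrt(2)*(-32 + pi**2 + 8*pi)/32

Integrate by parts twice (u = z^2, dv = cos(z) dz).
An antiderivative is F(z) = z**2*sin(z) + 2*z*cos(z) - 2*sin(z).
Then F(pi/4) - F(0) = (sqrt(2)*(-32 + pi**2 + 8*pi)/32) - (0) = sqrt(2)*(-32 + pi**2 + 8*pi)/32.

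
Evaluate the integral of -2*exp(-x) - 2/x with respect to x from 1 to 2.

-2*log(2) - 2*exp(-1) + 2*exp(-2)

An antiderivative is F(x) = -2*log(x) + 2*exp(-x).
Then F(2) - F(1) = (-2*log(2) + 2*exp(-2)) - (2*exp(-1)) = -2*log(2) - 2*exp(-1) + 2*exp(-2).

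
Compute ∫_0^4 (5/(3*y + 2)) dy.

5*log(7)/3

An antiderivative is F(y) = 5*log(3*y + 2)/3.
Then F(4) - F(0) = (5*log(14)/3) - (5*log(2)/3) = 5*log(7)/3.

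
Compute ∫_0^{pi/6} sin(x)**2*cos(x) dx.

1/24

Let u = sin(x), so du = cos(x) dx. When x = 0, u = 0; when x = pi/6, u = 1/2.
The integral becomes ∫ u**2 du from 0 to 1/2, with antiderivative u**3/3.
Back in x: F(x) = sin(x)**3/3.
Then F(pi/6) - F(0) = (1/24) - (0) = 1/24.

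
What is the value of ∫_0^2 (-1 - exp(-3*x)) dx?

An antiderivative is F(x) = -x + exp(-3*x)/3.
Then F(2) - F(0) = (-2 + exp(-6)/3) - (1/3) = -7/3 + exp(-6)/3.

-7/3 + exp(-6)/3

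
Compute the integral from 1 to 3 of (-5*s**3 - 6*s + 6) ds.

-112

By the power rule, an antiderivative is F(s) = -5*s**4/4 - 3*s**2 + 6*s.
Then F(3) - F(1) = (-441/4) - (7/4) = -112.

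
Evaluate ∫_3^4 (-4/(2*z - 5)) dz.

An antiderivative is F(z) = -2*log(2*z - 5).
Then F(4) - F(3) = (-log(9)) - (0) = -log(9).

-log(9)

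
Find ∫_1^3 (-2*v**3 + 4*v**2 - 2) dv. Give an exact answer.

-28/3

By the power rule, an antiderivative is F(v) = -v**4/2 + 4*v**3/3 - 2*v.
Then F(3) - F(1) = (-21/2) - (-7/6) = -28/3.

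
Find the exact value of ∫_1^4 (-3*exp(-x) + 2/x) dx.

-3*exp(-1) + 3*exp(-4) + 4*log(2)

An antiderivative is F(x) = 2*log(x) + 3*exp(-x).
Then F(4) - F(1) = (3*exp(-4) + 4*log(2)) - (3*exp(-1)) = -3*exp(-1) + 3*exp(-4) + 4*log(2).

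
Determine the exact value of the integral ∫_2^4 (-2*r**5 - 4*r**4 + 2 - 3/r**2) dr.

By the power rule, an antiderivative is F(r) = -r**6/3 - 4*r**5/5 + 2*r + 3/r.
Then F(4) - F(2) = (-130547/60) - (-1243/30) = -42687/20.

-42687/20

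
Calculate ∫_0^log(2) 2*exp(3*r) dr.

Let u = exp(r), so du = exp(r) dr. When r = 0, u = 1; when r = log(2), u = 2.
The integral becomes 2·∫ u**2 du from 1 to 2, with antiderivative 2*u**3/3.
Back in r: F(r) = 2*exp(3*r)/3.
Then F(log(2)) - F(0) = (16/3) - (2/3) = 14/3.

14/3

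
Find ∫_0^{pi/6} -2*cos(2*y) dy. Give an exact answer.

-sqrt(3)/2

An antiderivative is F(y) = -sin(2*y).
Then F(pi/6) - F(0) = (-sqrt(3)/2) - (0) = -sqrt(3)/2.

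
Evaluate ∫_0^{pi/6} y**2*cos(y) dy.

-1 + pi**2/72 + sqrt(3)*pi/6

Integrate by parts twice (u = y^2, dv = cos(y) dy).
An antiderivative is F(y) = y**2*sin(y) + 2*y*cos(y) - 2*sin(y).
Then F(pi/6) - F(0) = (-1 + pi**2/72 + sqrt(3)*pi/6) - (0) = -1 + pi**2/72 + sqrt(3)*pi/6.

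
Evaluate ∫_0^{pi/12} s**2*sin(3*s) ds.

Integrate by parts twice (u = s^2, dv = sin(3*s) ds).
An antiderivative is F(s) = -s**2*cos(3*s)/3 + 2*s*sin(3*s)/9 + 2*cos(3*s)/27.
Then F(pi/12) - F(0) = (sqrt(2)*(-pi**2 + 8*pi + 32)/864) - (2/27) = -2/27 - sqrt(2)*pi**2/864 + sqrt(2)*pi/108 + sqrt(2)/27.

-2/27 - sqrt(2)*pi**2/864 + sqrt(2)*pi/108 + sqrt(2)/27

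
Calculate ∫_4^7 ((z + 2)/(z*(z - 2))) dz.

Factor the denominator: z**2 - 2*z = z(z - 2).
Partial fractions: (z + 2)/(z*(z - 2)) = -1/z + 2/(z - 2).
An antiderivative is F(z) = -log(z) + 2*log(z - 2).
Then F(7) - F(4) = (log(25/7)) - (0) = log(25/7).

log(25/7)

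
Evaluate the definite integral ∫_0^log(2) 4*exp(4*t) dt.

15

Let u = exp(t), so du = exp(t) dt. When t = 0, u = 1; when t = log(2), u = 2.
The integral becomes 4·∫ u**3 du from 1 to 2, with antiderivative u**4.
Back in t: F(t) = exp(4*t).
Then F(log(2)) - F(0) = (16) - (1) = 15.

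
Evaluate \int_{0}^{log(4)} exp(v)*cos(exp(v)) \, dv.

Let u = exp(v), so du = exp(v) dv. When v = 0, u = 1; when v = log(4), u = 4.
The integral becomes ∫ cos(u) du from 1 to 4, with antiderivative sin(u).
Back in v: F(v) = sin(exp(v)).
Then F(log(4)) - F(0) = (sin(4)) - (sin(1)) = -sin(1) + sin(4).

-sin(1) + sin(4)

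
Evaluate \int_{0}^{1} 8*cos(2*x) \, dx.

Let u = 2*x, so du = 2 dx. When x = 0, u = 0; when x = 1, u = 2.
The integral becomes 4·∫ cos(u) du from 0 to 2, with antiderivative 4*sin(u).
Back in x: F(x) = 4*sin(2*x).
Then F(1) - F(0) = (4*sin(2)) - (0) = 4*sin(2).

4*sin(2)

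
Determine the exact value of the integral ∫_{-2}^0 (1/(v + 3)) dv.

log(3)

An antiderivative is F(v) = log(v + 3).
Then F(0) - F(-2) = (log(3)) - (0) = log(3).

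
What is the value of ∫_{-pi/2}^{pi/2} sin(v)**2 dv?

Use the identity sin^2(v) = (1 - cos(2*v))/2.
An antiderivative is F(v) = v/2 - sin(2*v)/4.
Then F(pi/2) - F(-pi/2) = (pi/4) - (-pi/4) = pi/2.

pi/2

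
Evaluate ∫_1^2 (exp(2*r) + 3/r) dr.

An antiderivative is F(r) = exp(2*r)/2 + 3*log(r).
Then F(2) - F(1) = (log(8) + exp(4)/2) - (exp(2)/2) = -exp(2)/2 + log(8) + exp(4)/2.

-exp(2)/2 + log(8) + exp(4)/2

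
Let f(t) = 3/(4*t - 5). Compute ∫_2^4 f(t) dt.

-3*log(3)/4 + 3*log(11)/4

An antiderivative is F(t) = 3*log(4*t - 5)/4.
Then F(4) - F(2) = (3*log(11)/4) - (3*log(3)/4) = -3*log(3)/4 + 3*log(11)/4.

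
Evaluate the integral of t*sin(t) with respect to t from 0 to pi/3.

Integrate by parts once (u = t, dv = sin(t) dt).
An antiderivative is F(t) = -t*cos(t) + sin(t).
Then F(pi/3) - F(0) = (-pi/6 + sqrt(3)/2) - (0) = -pi/6 + sqrt(3)/2.

-pi/6 + sqrt(3)/2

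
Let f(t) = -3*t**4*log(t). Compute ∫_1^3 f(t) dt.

726/25 - 729*log(3)/5

Integrate by parts once (u = ln t, dv = -3*t**4 dt).
An antiderivative is F(t) = -3*t**5*(5*log(t) - 1)/25.
Then F(3) - F(1) = (729/25 - 729*log(3)/5) - (3/25) = 726/25 - 729*log(3)/5.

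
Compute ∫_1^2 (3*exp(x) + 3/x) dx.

An antiderivative is F(x) = 3*exp(x) + 3*log(x).
Then F(2) - F(1) = (3*log(2) + 3*exp(2)) - (3*exp(1)) = -3*exp(1) + 3*log(2) + 3*exp(2).

-3*exp(1) + 3*log(2) + 3*exp(2)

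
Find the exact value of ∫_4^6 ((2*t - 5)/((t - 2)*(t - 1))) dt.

Factor the denominator: t**2 - 3*t + 2 = (t - 1)(t - 2).
Partial fractions: (2*t - 5)/((t - 2)*(t - 1)) = 3/(t - 1) - 1/(t - 2).
An antiderivative is F(t) = -log(t - 2) + 3*log(t - 1).
Then F(6) - F(4) = (-2*log(2) + 3*log(5)) - (log(27/2)) = -3*log(3) - log(2) + 3*log(5).

-3*log(3) - log(2) + 3*log(5)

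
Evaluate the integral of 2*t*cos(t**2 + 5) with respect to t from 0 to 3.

Let u = t**2 + 5, so du = 2*t dt. When t = 0, u = 5; when t = 3, u = 14.
The integral becomes ∫ cos(u) du from 5 to 14, with antiderivative sin(u).
Back in t: F(t) = sin(t**2 + 5).
Then F(3) - F(0) = (sin(14)) - (sin(5)) = -sin(5) + sin(14).

-sin(5) + sin(14)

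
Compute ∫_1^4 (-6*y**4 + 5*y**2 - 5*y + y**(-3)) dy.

-185541/160

By the power rule, an antiderivative is F(y) = -6*y**5/5 + 5*y**3/3 - 5*y**2/2 - 1/(2*y**2).
Then F(4) - F(1) = (-557839/480) - (-38/15) = -185541/160.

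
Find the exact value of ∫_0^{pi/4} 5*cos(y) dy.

5*sqrt(2)/2

An antiderivative is F(y) = 5*sin(y).
Then F(pi/4) - F(0) = (5*sqrt(2)/2) - (0) = 5*sqrt(2)/2.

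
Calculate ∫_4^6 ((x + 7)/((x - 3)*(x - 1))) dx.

-4*log(5) + 9*log(3)

Factor the denominator: x**2 - 4*x + 3 = (x - 1)(x - 3).
Partial fractions: (x + 7)/((x - 3)*(x - 1)) = -4/(x - 1) + 5/(x - 3).
An antiderivative is F(x) = 5*log(x - 3) - 4*log(x - 1).
Then F(6) - F(4) = (-4*log(5) + 5*log(3)) - (-log(81)) = -4*log(5) + 9*log(3).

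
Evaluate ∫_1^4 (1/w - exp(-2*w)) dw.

An antiderivative is F(w) = log(w) + exp(-2*w)/2.
Then F(4) - F(1) = (exp(-8)/2 + 2*log(2)) - (exp(-2)/2) = (-exp(6) + 1 + 4*exp(8)*log(2))*exp(-8)/2.

(-exp(6) + 1 + 4*exp(8)*log(2))*exp(-8)/2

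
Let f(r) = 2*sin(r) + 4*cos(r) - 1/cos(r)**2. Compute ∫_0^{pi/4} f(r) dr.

An antiderivative is F(r) = 4*sin(r) - 2*cos(r) - tan(r).
Then F(pi/4) - F(0) = (-1 + sqrt(2)) - (-2) = 1 + sqrt(2).

1 + sqrt(2)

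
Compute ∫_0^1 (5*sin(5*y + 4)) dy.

cos(4) - cos(9)

Let u = 5*y + 4, so du = 5 dy. When y = 0, u = 4; when y = 1, u = 9.
The integral becomes ∫ sin(u) du from 4 to 9, with antiderivative -cos(u).
Back in y: F(y) = -cos(5*y + 4).
Then F(1) - F(0) = (-cos(9)) - (-cos(4)) = cos(4) - cos(9).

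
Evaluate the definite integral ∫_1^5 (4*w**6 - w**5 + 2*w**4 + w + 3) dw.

1515916/35

By the power rule, an antiderivative is F(w) = 4*w**7/7 - w**6/6 + 2*w**5/5 + w**2/2 + 3*w.
Then F(5) - F(1) = (909640/21) - (452/105) = 1515916/35.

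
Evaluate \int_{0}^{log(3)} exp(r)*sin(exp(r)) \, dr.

Let u = exp(r), so du = exp(r) dr. When r = 0, u = 1; when r = log(3), u = 3.
The integral becomes ∫ sin(u) du from 1 to 3, with antiderivative -cos(u).
Back in r: F(r) = -cos(exp(r)).
Then F(log(3)) - F(0) = (-cos(3)) - (-cos(1)) = cos(1) - cos(3).

cos(1) - cos(3)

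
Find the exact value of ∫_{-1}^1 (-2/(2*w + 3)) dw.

-log(5)

An antiderivative is F(w) = -log(2*w + 3).
Then F(1) - F(-1) = (-log(5)) - (0) = -log(5).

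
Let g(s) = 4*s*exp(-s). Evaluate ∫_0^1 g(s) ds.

Integrate by parts once (u = s, dv = 4*exp(-s) ds).
An antiderivative is F(s) = (-4*s - 4)*exp(-s).
Then F(1) - F(0) = (-8*exp(-1)) - (-4) = 4 - 8*exp(-1).

4 - 8*exp(-1)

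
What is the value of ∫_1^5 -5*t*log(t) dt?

30 - 125*log(5)/2

Integrate by parts once (u = ln t, dv = -5*t dt).
An antiderivative is F(t) = -5*t**2*(2*log(t) - 1)/4.
Then F(5) - F(1) = (125/4 - 125*log(5)/2) - (5/4) = 30 - 125*log(5)/2.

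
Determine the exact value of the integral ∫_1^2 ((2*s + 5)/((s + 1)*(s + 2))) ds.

Factor the denominator: s**2 + 3*s + 2 = (s + 2)(s + 1).
Partial fractions: (2*s + 5)/((s + 1)*(s + 2)) = -1/(s + 2) + 3/(s + 1).
An antiderivative is F(s) = 3*log(s + 1) - log(s + 2).
Then F(2) - F(1) = (log(27/4)) - (log(8/3)) = log(81/32).

log(81/32)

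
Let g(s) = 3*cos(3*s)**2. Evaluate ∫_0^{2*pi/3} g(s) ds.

Use the identity cos^2(3*s) = (1 + cos(6*s))/2.
An antiderivative is F(s) = 3*s/2 + sin(6*s)/4.
Then F(2*pi/3) - F(0) = (pi) - (0) = pi.

pi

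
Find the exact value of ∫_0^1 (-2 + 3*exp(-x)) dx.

1 - 3*exp(-1)

An antiderivative is F(x) = -2*x - 3*exp(-x).
Then F(1) - F(0) = (-2 - 3*exp(-1)) - (-3) = 1 - 3*exp(-1).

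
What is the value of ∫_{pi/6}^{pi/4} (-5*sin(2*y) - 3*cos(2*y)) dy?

-11/4 + 3*sqrt(3)/4

An antiderivative is F(y) = -3*sin(2*y)/2 + 5*cos(2*y)/2.
Then F(pi/4) - F(pi/6) = (-3/2) - (5/4 - 3*sqrt(3)/4) = -11/4 + 3*sqrt(3)/4.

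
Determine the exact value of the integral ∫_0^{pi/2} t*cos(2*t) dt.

-1/2

Integrate by parts once (u = t, dv = cos(2*t) dt).
An antiderivative is F(t) = t*sin(2*t)/2 + cos(2*t)/4.
Then F(pi/2) - F(0) = (-1/4) - (1/4) = -1/2.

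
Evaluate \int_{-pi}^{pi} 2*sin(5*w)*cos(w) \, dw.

Use the identity sin(5*w)cos(w) = [sin(6*w) + sin(4*w)]/2.
An antiderivative is F(w) = -cos(4*w)/4 - cos(6*w)/6.
Then F(pi) - F(-pi) = (-5/12) - (-5/12) = 0.

0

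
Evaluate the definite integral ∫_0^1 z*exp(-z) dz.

Integrate by parts once (u = z, dv = exp(-z) dz).
An antiderivative is F(z) = (-z - 1)*exp(-z).
Then F(1) - F(0) = (-2*exp(-1)) - (-1) = 1 - 2*exp(-1).

1 - 2*exp(-1)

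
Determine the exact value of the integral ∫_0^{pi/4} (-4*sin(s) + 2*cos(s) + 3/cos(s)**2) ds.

An antiderivative is F(s) = 2*sin(s) + 4*cos(s) + 3*tan(s).
Then F(pi/4) - F(0) = (3 + 3*sqrt(2)) - (4) = -1 + 3*sqrt(2).

-1 + 3*sqrt(2)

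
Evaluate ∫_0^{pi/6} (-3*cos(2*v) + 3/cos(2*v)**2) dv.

An antiderivative is F(v) = -3*sin(2*v)/2 + 3*tan(2*v)/2.
Then F(pi/6) - F(0) = (3*sqrt(3)/4) - (0) = 3*sqrt(3)/4.

3*sqrt(3)/4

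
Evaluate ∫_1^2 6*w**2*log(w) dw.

-14/3 + 16*log(2)

Integrate by parts once (u = ln w, dv = 6*w**2 dw).
An antiderivative is F(w) = 2*w**3*(3*log(w) - 1)/3.
Then F(2) - F(1) = (-16/3 + 16*log(2)) - (-2/3) = -14/3 + 16*log(2).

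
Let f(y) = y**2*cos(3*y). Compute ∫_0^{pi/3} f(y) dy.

-2*pi/27

Integrate by parts twice (u = y^2, dv = cos(3*y) dy).
An antiderivative is F(y) = y**2*sin(3*y)/3 + 2*y*cos(3*y)/9 - 2*sin(3*y)/27.
Then F(pi/3) - F(0) = (-2*pi/27) - (0) = -2*pi/27.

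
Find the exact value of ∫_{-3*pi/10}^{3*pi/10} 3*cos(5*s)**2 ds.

Use the identity cos^2(5*s) = (1 + cos(10*s))/2.
An antiderivative is F(s) = 3*s/2 + 3*sin(10*s)/20.
Then F(3*pi/10) - F(-3*pi/10) = (9*pi/20) - (-9*pi/20) = 9*pi/10.

9*pi/10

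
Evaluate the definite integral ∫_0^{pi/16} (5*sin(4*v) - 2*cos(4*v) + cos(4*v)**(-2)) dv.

3/2 - 7*sqrt(2)/8

An antiderivative is F(v) = -sin(4*v)/2 - 5*cos(4*v)/4 + tan(4*v)/4.
Then F(pi/16) - F(0) = (1/4 - 7*sqrt(2)/8) - (-5/4) = 3/2 - 7*sqrt(2)/8.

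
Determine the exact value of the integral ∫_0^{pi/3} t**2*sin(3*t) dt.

Integrate by parts twice (u = t^2, dv = sin(3*t) dt).
An antiderivative is F(t) = -t**2*cos(3*t)/3 + 2*t*sin(3*t)/9 + 2*cos(3*t)/27.
Then F(pi/3) - F(0) = (-2/27 + pi**2/27) - (2/27) = -4/27 + pi**2/27.

-4/27 + pi**2/27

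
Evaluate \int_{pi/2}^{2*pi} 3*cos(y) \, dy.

-3

An antiderivative is F(y) = 3*sin(y).
Then F(2*pi) - F(pi/2) = (0) - (3) = -3.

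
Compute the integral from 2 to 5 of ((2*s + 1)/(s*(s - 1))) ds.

-log(5) + 7*log(2)

Factor the denominator: s**2 - s = s(s - 1).
Partial fractions: (2*s + 1)/(s*(s - 1)) = -1/s + 3/(s - 1).
An antiderivative is F(s) = -log(s) + 3*log(s - 1).
Then F(5) - F(2) = (log(64/5)) - (-log(2)) = -log(5) + 7*log(2).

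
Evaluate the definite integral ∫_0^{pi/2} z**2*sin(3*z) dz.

Integrate by parts twice (u = z^2, dv = sin(3*z) dz).
An antiderivative is F(z) = -z**2*cos(3*z)/3 + 2*z*sin(3*z)/9 + 2*cos(3*z)/27.
Then F(pi/2) - F(0) = (-pi/9) - (2/27) = -pi/9 - 2/27.

-pi/9 - 2/27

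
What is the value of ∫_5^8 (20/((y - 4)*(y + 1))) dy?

Factor the denominator: y**2 - 3*y - 4 = (y + 1)(y - 4).
Partial fractions: 20/((y - 4)*(y + 1)) = -4/(y + 1) + 4/(y - 4).
An antiderivative is F(y) = 4*log(y - 4) - 4*log(y + 1).
Then F(8) - F(5) = (-8*log(3) + 8*log(2)) - (-4*log(3) - 4*log(2)) = -4*log(3) + 12*log(2).

-4*log(3) + 12*log(2)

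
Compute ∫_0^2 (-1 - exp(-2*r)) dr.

An antiderivative is F(r) = -r + exp(-2*r)/2.
Then F(2) - F(0) = (-2 + exp(-4)/2) - (1/2) = -5/2 + exp(-4)/2.

-5/2 + exp(-4)/2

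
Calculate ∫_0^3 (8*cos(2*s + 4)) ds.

Let u = 2*s + 4, so du = 2 ds. When s = 0, u = 4; when s = 3, u = 10.
The integral becomes 4·∫ cos(u) du from 4 to 10, with antiderivative 4*sin(u).
Back in s: F(s) = 4*sin(2*s + 4).
Then F(3) - F(0) = (4*sin(10)) - (4*sin(4)) = 4*sin(10) - 4*sin(4).

4*sin(10) - 4*sin(4)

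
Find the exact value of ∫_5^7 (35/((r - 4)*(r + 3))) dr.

-5*log(5) + 5*log(3) + 10*log(2)

Factor the denominator: r**2 - r - 12 = (r + 3)(r - 4).
Partial fractions: 35/((r - 4)*(r + 3)) = -5/(r + 3) + 5/(r - 4).
An antiderivative is F(r) = 5*log(r - 4) - 5*log(r + 3).
Then F(7) - F(5) = (-5*log(5) - 5*log(2) + 5*log(3)) - (-15*log(2)) = -5*log(5) + 5*log(3) + 10*log(2).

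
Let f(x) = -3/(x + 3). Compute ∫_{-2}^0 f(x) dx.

-log(27)

An antiderivative is F(x) = -3*log(x + 3).
Then F(0) - F(-2) = (-log(27)) - (0) = -log(27).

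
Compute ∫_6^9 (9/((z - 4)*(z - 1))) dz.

Factor the denominator: z**2 - 5*z + 4 = (z - 1)(z - 4).
Partial fractions: 9/((z - 4)*(z - 1)) = -3/(z - 1) + 3/(z - 4).
An antiderivative is F(z) = 3*log(z - 4) - 3*log(z - 1).
Then F(9) - F(6) = (-9*log(2) + 3*log(5)) - (-3*log(5) + 3*log(2)) = -12*log(2) + 6*log(5).

-12*log(2) + 6*log(5)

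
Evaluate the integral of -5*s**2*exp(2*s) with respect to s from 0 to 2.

Integrate by parts twice (u = s^2, dv = -5*exp(2*s) ds).
An antiderivative is F(s) = (-10*s**2 + 10*s - 5)*exp(2*s)/4.
Then F(2) - F(0) = (-25*exp(4)/4) - (-5/4) = 5/4 - 25*exp(4)/4.

5/4 - 25*exp(4)/4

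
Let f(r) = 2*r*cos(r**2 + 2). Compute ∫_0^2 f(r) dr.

-sin(2) + sin(6)

Let u = r**2 + 2, so du = 2*r dr. When r = 0, u = 2; when r = 2, u = 6.
The integral becomes ∫ cos(u) du from 2 to 6, with antiderivative sin(u).
Back in r: F(r) = sin(r**2 + 2).
Then F(2) - F(0) = (sin(6)) - (sin(2)) = -sin(2) + sin(6).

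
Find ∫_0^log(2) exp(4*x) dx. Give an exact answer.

15/4

Let u = exp(x), so du = exp(x) dx. When x = 0, u = 1; when x = log(2), u = 2.
The integral becomes ∫ u**3 du from 1 to 2, with antiderivative u**4/4.
Back in x: F(x) = exp(4*x)/4.
Then F(log(2)) - F(0) = (4) - (1/4) = 15/4.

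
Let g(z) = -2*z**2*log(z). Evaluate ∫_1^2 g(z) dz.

Integrate by parts once (u = ln z, dv = -2*z**2 dz).
An antiderivative is F(z) = -2*z**3*(3*log(z) - 1)/9.
Then F(2) - F(1) = (16/9 - 16*log(2)/3) - (2/9) = 14/9 - 16*log(2)/3.

14/9 - 16*log(2)/3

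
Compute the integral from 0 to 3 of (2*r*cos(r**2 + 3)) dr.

Let u = r**2 + 3, so du = 2*r dr. When r = 0, u = 3; when r = 3, u = 12.
The integral becomes ∫ cos(u) du from 3 to 12, with antiderivative sin(u).
Back in r: F(r) = sin(r**2 + 3).
Then F(3) - F(0) = (sin(12)) - (sin(3)) = sin(12) - sin(3).

sin(12) - sin(3)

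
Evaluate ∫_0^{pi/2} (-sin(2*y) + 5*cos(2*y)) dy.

An antiderivative is F(y) = 5*sin(2*y)/2 + cos(2*y)/2.
Then F(pi/2) - F(0) = (-1/2) - (1/2) = -1.

-1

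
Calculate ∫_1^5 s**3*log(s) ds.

-39 + 625*log(5)/4

Integrate by parts once (u = ln s, dv = s**3 ds).
An antiderivative is F(s) = s**4*(4*log(s) - 1)/16.
Then F(5) - F(1) = (-625/16 + 625*log(5)/4) - (-1/16) = -39 + 625*log(5)/4.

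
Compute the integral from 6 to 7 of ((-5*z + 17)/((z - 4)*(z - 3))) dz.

-log(6)

Factor the denominator: z**2 - 7*z + 12 = (z - 3)(z - 4).
Partial fractions: (-5*z + 17)/((z - 4)*(z - 3)) = -2/(z - 3) - 3/(z - 4).
An antiderivative is F(z) = -3*log(z - 4) - 2*log(z - 3).
Then F(7) - F(6) = (-3*log(3) - 4*log(2)) - (-log(72)) = -log(6).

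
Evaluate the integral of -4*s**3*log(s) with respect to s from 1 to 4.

Integrate by parts once (u = ln s, dv = -4*s**3 ds).
An antiderivative is F(s) = -s**4*(4*log(s) - 1)/4.
Then F(4) - F(1) = (64 - 512*log(2)) - (1/4) = 255/4 - 512*log(2).

255/4 - 512*log(2)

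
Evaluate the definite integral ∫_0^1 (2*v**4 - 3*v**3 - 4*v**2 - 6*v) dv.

-281/60

By the power rule, an antiderivative is F(v) = 2*v**5/5 - 3*v**4/4 - 4*v**3/3 - 3*v**2.
Then F(1) - F(0) = (-281/60) - (0) = -281/60.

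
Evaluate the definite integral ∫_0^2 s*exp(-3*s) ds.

Integrate by parts once (u = s, dv = exp(-3*s) ds).
An antiderivative is F(s) = (-3*s - 1)*exp(-3*s)/9.
Then F(2) - F(0) = (-7*exp(-6)/9) - (-1/9) = (-7 + exp(6))*exp(-6)/9.

(-7 + exp(6))*exp(-6)/9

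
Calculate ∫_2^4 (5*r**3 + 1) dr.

302

By the power rule, an antiderivative is F(r) = 5*r**4/4 + r.
Then F(4) - F(2) = (324) - (22) = 302.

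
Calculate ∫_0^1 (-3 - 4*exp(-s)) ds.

An antiderivative is F(s) = -3*s + 4*exp(-s).
Then F(1) - F(0) = (-3 + 4*exp(-1)) - (4) = -7 + 4*exp(-1).

-7 + 4*exp(-1)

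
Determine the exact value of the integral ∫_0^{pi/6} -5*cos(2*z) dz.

-5*sqrt(3)/4

An antiderivative is F(z) = -5*sin(2*z)/2.
Then F(pi/6) - F(0) = (-5*sqrt(3)/4) - (0) = -5*sqrt(3)/4.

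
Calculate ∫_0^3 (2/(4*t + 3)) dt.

An antiderivative is F(t) = log(4*t + 3)/2.
Then F(3) - F(0) = (log(15)/2) - (log(3)/2) = log(5)/2.

log(5)/2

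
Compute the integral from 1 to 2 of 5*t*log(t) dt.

Integrate by parts once (u = ln t, dv = 5*t dt).
An antiderivative is F(t) = 5*t**2*(2*log(t) - 1)/4.
Then F(2) - F(1) = (-5 + 10*log(2)) - (-5/4) = -15/4 + 10*log(2).

-15/4 + 10*log(2)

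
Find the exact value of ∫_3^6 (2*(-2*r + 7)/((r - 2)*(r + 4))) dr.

Factor the denominator: r**2 + 2*r - 8 = (r + 4)(r - 2).
Partial fractions: 2*(-2*r + 7)/((r - 2)*(r + 4)) = -5/(r + 4) + 1/(r - 2).
An antiderivative is F(r) = log(r - 2) - 5*log(r + 4).
Then F(6) - F(3) = (-5*log(5) - 3*log(2)) - (-5*log(7)) = -5*log(5) - 3*log(2) + 5*log(7).

-5*log(5) - 3*log(2) + 5*log(7)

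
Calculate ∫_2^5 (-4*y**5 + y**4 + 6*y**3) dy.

-88419/10

By the power rule, an antiderivative is F(y) = -2*y**6/3 + y**5/5 + 3*y**4/2.
Then F(5) - F(2) = (-53125/6) - (-184/15) = -88419/10.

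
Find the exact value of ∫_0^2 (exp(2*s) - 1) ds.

An antiderivative is F(s) = exp(2*s)/2 - s.
Then F(2) - F(0) = (-2 + exp(4)/2) - (1/2) = -5/2 + exp(4)/2.

-5/2 + exp(4)/2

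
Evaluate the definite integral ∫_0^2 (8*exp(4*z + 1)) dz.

Let u = 4*z + 1, so du = 4 dz. When z = 0, u = 1; when z = 2, u = 9.
The integral becomes 2·∫ exp(u) du from 1 to 9, with antiderivative 2*exp(u).
Back in z: F(z) = 2*exp(4*z + 1).
Then F(2) - F(0) = (2*exp(9)) - (2*exp(1)) = -2*exp(1)*(1 - exp(8)).

-2*exp(1)*(1 - exp(8))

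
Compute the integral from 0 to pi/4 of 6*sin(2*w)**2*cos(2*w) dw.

1

Let u = sin(2*w), so du = 2*cos(2*w) dw. When w = 0, u = 0; when w = pi/4, u = 1.
The integral becomes 3·∫ u**2 du from 0 to 1, with antiderivative u**3.
Back in w: F(w) = sin(2*w)**3.
Then F(pi/4) - F(0) = (1) - (0) = 1.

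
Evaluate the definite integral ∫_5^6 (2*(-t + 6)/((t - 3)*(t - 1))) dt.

-5*log(5) + 3*log(3) + 7*log(2)

Factor the denominator: t**2 - 4*t + 3 = (t - 1)(t - 3).
Partial fractions: 2*(-t + 6)/((t - 3)*(t - 1)) = -5/(t - 1) + 3/(t - 3).
An antiderivative is F(t) = 3*log(t - 3) - 5*log(t - 1).
Then F(6) - F(5) = (-5*log(5) + 3*log(3)) - (-7*log(2)) = -5*log(5) + 3*log(3) + 7*log(2).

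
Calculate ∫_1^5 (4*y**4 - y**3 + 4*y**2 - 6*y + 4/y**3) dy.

By the power rule, an antiderivative is F(y) = 4*y**5/5 - y**4/4 + 4*y**3/3 - 3*y**2 - 2/y**2.
Then F(5) - F(1) = (730601/300) - (-187/60) = 182884/75.

182884/75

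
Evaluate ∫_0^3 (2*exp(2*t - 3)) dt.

2*sinh(3)

Let u = 2*t - 3, so du = 2 dt. When t = 0, u = -3; when t = 3, u = 3.
The integral becomes ∫ exp(u) du from -3 to 3, with antiderivative exp(u).
Back in t: F(t) = exp(2*t - 3).
Then F(3) - F(0) = (exp(3)) - (exp(-3)) = 2*sinh(3).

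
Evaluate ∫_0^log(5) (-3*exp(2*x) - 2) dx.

-36 - 2*log(5)

An antiderivative is F(x) = -3*exp(2*x)/2 - 2*x.
Then F(log(5)) - F(0) = (-75/2 - log(25)) - (-3/2) = -36 - 2*log(5).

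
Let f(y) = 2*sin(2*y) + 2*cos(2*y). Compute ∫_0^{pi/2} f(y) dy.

An antiderivative is F(y) = sin(2*y) - cos(2*y).
Then F(pi/2) - F(0) = (1) - (-1) = 2.

2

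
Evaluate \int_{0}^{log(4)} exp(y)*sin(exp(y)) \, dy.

Let u = exp(y), so du = exp(y) dy. When y = 0, u = 1; when y = log(4), u = 4.
The integral becomes ∫ sin(u) du from 1 to 4, with antiderivative -cos(u).
Back in y: F(y) = -cos(exp(y)).
Then F(log(4)) - F(0) = (-cos(4)) - (-cos(1)) = cos(1) - cos(4).

cos(1) - cos(4)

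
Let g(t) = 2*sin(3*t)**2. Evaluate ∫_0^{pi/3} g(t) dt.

pi/3

Use the identity sin^2(3*t) = (1 - cos(6*t))/2.
An antiderivative is F(t) = t - sin(6*t)/6.
Then F(pi/3) - F(0) = (pi/3) - (0) = pi/3.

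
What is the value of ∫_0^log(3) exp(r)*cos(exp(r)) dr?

-sin(1) + sin(3)

Let u = exp(r), so du = exp(r) dr. When r = 0, u = 1; when r = log(3), u = 3.
The integral becomes ∫ cos(u) du from 1 to 3, with antiderivative sin(u).
Back in r: F(r) = sin(exp(r)).
Then F(log(3)) - F(0) = (sin(3)) - (sin(1)) = -sin(1) + sin(3).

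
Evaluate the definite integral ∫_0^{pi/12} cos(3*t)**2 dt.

1/12 + pi/24

Use the identity cos^2(3*t) = (1 + cos(6*t))/2.
An antiderivative is F(t) = t/2 + sin(6*t)/12.
Then F(pi/12) - F(0) = (1/12 + pi/24) - (0) = 1/12 + pi/24.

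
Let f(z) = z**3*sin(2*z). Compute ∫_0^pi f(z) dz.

pi*(3 - 2*pi**2)/4

Integrate by parts 3 times (u = z^3, dv = sin(2*z) dz).
An antiderivative is F(z) = -z**3*cos(2*z)/2 + 3*z**2*sin(2*z)/4 + 3*z*cos(2*z)/4 - 3*sin(2*z)/8.
Then F(pi) - F(0) = (pi*(3 - 2*pi**2)/4) - (0) = pi*(3 - 2*pi**2)/4.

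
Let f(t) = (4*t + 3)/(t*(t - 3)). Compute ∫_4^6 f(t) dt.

log(2) + 4*log(3)

Factor the denominator: t**2 - 3*t = t(t - 3).
Partial fractions: (4*t + 3)/(t*(t - 3)) = -1/t + 5/(t - 3).
An antiderivative is F(t) = -log(t) + 5*log(t - 3).
Then F(6) - F(4) = (log(81/2)) - (-log(4)) = log(2) + 4*log(3).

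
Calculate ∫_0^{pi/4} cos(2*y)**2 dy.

Use the identity cos^2(2*y) = (1 + cos(4*y))/2.
An antiderivative is F(y) = y/2 + sin(4*y)/8.
Then F(pi/4) - F(0) = (pi/8) - (0) = pi/8.

pi/8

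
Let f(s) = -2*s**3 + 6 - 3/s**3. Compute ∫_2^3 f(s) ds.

-641/24

By the power rule, an antiderivative is F(s) = -s**4/2 + 6*s + 3/(2*s**2).
Then F(3) - F(2) = (-67/3) - (35/8) = -641/24.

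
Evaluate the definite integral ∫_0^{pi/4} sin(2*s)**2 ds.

Use the identity sin^2(2*s) = (1 - cos(4*s))/2.
An antiderivative is F(s) = s/2 - sin(4*s)/8.
Then F(pi/4) - F(0) = (pi/8) - (0) = pi/8.

pi/8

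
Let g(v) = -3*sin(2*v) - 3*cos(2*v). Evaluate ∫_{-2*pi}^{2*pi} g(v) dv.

An antiderivative is F(v) = -3*sin(2*v)/2 + 3*cos(2*v)/2.
Then F(2*pi) - F(-2*pi) = (3/2) - (3/2) = 0.

0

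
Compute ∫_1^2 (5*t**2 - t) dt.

By the power rule, an antiderivative is F(t) = 5*t**3/3 - t**2/2.
Then F(2) - F(1) = (34/3) - (7/6) = 61/6.

61/6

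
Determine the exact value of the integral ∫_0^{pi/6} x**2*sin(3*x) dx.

Integrate by parts twice (u = x^2, dv = sin(3*x) dx).
An antiderivative is F(x) = -x**2*cos(3*x)/3 + 2*x*sin(3*x)/9 + 2*cos(3*x)/27.
Then F(pi/6) - F(0) = (pi/27) - (2/27) = -2/27 + pi/27.

-2/27 + pi/27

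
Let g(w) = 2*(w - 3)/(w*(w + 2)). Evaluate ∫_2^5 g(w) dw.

-7*log(2) - 3*log(5) + 5*log(7)

Factor the denominator: w**2 + 2*w = (w + 2)w.
Partial fractions: 2*(w - 3)/(w*(w + 2)) = 5/(w + 2) - 3/w.
An antiderivative is F(w) = -3*log(w) + 5*log(w + 2).
Then F(5) - F(2) = (-3*log(5) + 5*log(7)) - (7*log(2)) = -7*log(2) - 3*log(5) + 5*log(7).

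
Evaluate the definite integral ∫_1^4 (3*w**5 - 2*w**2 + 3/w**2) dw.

8031/4

By the power rule, an antiderivative is F(w) = w**6/2 - 2*w**3/3 - 3/w.
Then F(4) - F(1) = (24055/12) - (-19/6) = 8031/4.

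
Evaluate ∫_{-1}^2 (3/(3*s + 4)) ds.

log(10)

An antiderivative is F(s) = log(3*s + 4).
Then F(2) - F(-1) = (log(10)) - (0) = log(10).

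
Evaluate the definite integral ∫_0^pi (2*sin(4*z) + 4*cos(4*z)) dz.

0

An antiderivative is F(z) = sin(4*z) - cos(4*z)/2.
Then F(pi) - F(0) = (-1/2) - (-1/2) = 0.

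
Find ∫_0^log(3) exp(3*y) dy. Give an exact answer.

Let u = exp(y), so du = exp(y) dy. When y = 0, u = 1; when y = log(3), u = 3.
The integral becomes ∫ u**2 du from 1 to 3, with antiderivative u**3/3.
Back in y: F(y) = exp(3*y)/3.
Then F(log(3)) - F(0) = (9) - (1/3) = 26/3.

26/3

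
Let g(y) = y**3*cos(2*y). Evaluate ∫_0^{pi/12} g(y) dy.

-3*sqrt(3)/16 - pi/32 + pi**3/6912 + sqrt(3)*pi**2/384 + 3/8

Integrate by parts 3 times (u = y^3, dv = cos(2*y) dy).
An antiderivative is F(y) = y**3*sin(2*y)/2 + 3*y**2*cos(2*y)/4 - 3*y*sin(2*y)/4 - 3*cos(2*y)/8.
Then F(pi/12) - F(0) = (-3*sqrt(3)/16 - pi/32 + pi**3/6912 + sqrt(3)*pi**2/384) - (-3/8) = -3*sqrt(3)/16 - pi/32 + pi**3/6912 + sqrt(3)*pi**2/384 + 3/8.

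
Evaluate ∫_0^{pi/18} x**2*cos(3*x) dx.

-1/27 + pi**2/1944 + sqrt(3)*pi/162

Integrate by parts twice (u = x^2, dv = cos(3*x) dx).
An antiderivative is F(x) = x**2*sin(3*x)/3 + 2*x*cos(3*x)/9 - 2*sin(3*x)/27.
Then F(pi/18) - F(0) = (-1/27 + pi**2/1944 + sqrt(3)*pi/162) - (0) = -1/27 + pi**2/1944 + sqrt(3)*pi/162.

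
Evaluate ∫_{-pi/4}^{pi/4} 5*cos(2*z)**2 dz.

5*pi/4

Use the identity cos^2(2*z) = (1 + cos(4*z))/2.
An antiderivative is F(z) = 5*z/2 + 5*sin(4*z)/8.
Then F(pi/4) - F(-pi/4) = (5*pi/8) - (-5*pi/8) = 5*pi/4.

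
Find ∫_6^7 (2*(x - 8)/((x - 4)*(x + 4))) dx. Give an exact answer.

-3*log(5) - 2*log(2) - log(3) + 3*log(11)

Factor the denominator: x**2 - 16 = (x + 4)(x - 4).
Partial fractions: 2*(x - 8)/((x - 4)*(x + 4)) = 3/(x + 4) - 1/(x - 4).
An antiderivative is F(x) = -log(x - 4) + 3*log(x + 4).
Then F(7) - F(6) = (-log(3) + 3*log(11)) - (2*log(2) + 3*log(5)) = -3*log(5) - 2*log(2) - log(3) + 3*log(11).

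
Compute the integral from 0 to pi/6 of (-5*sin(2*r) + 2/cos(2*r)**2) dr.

An antiderivative is F(r) = 5*cos(2*r)/2 + tan(2*r).
Then F(pi/6) - F(0) = (5/4 + sqrt(3)) - (5/2) = -5/4 + sqrt(3).

-5/4 + sqrt(3)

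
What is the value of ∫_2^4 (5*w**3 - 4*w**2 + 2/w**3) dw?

10825/48

By the power rule, an antiderivative is F(w) = 5*w**4/4 - 4*w**3/3 - 1/w**2.
Then F(4) - F(2) = (11261/48) - (109/12) = 10825/48.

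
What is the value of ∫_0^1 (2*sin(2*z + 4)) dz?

Let u = 2*z + 4, so du = 2 dz. When z = 0, u = 4; when z = 1, u = 6.
The integral becomes ∫ sin(u) du from 4 to 6, with antiderivative -cos(u).
Back in z: F(z) = -cos(2*z + 4).
Then F(1) - F(0) = (-cos(6)) - (-cos(4)) = -cos(6) + cos(4).

-cos(6) + cos(4)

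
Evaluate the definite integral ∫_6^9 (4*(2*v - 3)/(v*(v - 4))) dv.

Factor the denominator: v**2 - 4*v = v(v - 4).
Partial fractions: 4*(2*v - 3)/(v*(v - 4)) = 3/v + 5/(v - 4).
An antiderivative is F(v) = 3*log(v) + 5*log(v - 4).
Then F(9) - F(6) = (6*log(3) + 5*log(5)) - (3*log(3) + 8*log(2)) = -8*log(2) + 3*log(3) + 5*log(5).

-8*log(2) + 3*log(3) + 5*log(5)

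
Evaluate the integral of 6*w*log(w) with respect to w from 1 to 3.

Integrate by parts once (u = ln w, dv = 6*w dw).
An antiderivative is F(w) = 3*w**2*(2*log(w) - 1)/2.
Then F(3) - F(1) = (-27/2 + 27*log(3)) - (-3/2) = -12 + 27*log(3).

-12 + 27*log(3)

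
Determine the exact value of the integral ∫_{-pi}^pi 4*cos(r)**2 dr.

4*pi

Use the identity cos^2(r) = (1 + cos(2*r))/2.
An antiderivative is F(r) = 2*r + sin(2*r).
Then F(pi) - F(-pi) = (2*pi) - (-2*pi) = 4*pi.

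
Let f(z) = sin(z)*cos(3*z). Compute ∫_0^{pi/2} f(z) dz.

-1/2

Use the identity sin(z)cos(3*z) = [sin(4*z) + sin(-2*z)]/2.
An antiderivative is F(z) = cos(2*z)/4 - cos(4*z)/8.
Then F(pi/2) - F(0) = (-3/8) - (1/8) = -1/2.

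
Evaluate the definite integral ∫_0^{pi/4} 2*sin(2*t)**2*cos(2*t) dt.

1/3

Let u = sin(2*t), so du = 2*cos(2*t) dt. When t = 0, u = 0; when t = pi/4, u = 1.
The integral becomes ∫ u**2 du from 0 to 1, with antiderivative u**3/3.
Back in t: F(t) = sin(2*t)**3/3.
Then F(pi/4) - F(0) = (1/3) - (0) = 1/3.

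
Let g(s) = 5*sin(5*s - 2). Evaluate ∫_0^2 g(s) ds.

Let u = 5*s - 2, so du = 5 ds. When s = 0, u = -2; when s = 2, u = 8.
The integral becomes ∫ sin(u) du from -2 to 8, with antiderivative -cos(u).
Back in s: F(s) = -cos(5*s - 2).
Then F(2) - F(0) = (-cos(8)) - (-cos(2)) = cos(2) - cos(8).

cos(2) - cos(8)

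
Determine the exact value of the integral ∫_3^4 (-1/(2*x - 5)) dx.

-log(3)/2

An antiderivative is F(x) = -log(2*x - 5)/2.
Then F(4) - F(3) = (-log(3)/2) - (0) = -log(3)/2.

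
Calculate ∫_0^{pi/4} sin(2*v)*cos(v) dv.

2/3 - sqrt(2)/6

Use the identity sin(2*v)cos(v) = [sin(3*v) + sin(v)]/2.
An antiderivative is F(v) = -cos(v)/2 - cos(3*v)/6.
Then F(pi/4) - F(0) = (-sqrt(2)/6) - (-2/3) = 2/3 - sqrt(2)/6.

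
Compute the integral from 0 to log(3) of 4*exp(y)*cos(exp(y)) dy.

Let u = exp(y), so du = exp(y) dy. When y = 0, u = 1; when y = log(3), u = 3.
The integral becomes 4·∫ cos(u) du from 1 to 3, with antiderivative 4*sin(u).
Back in y: F(y) = 4*sin(exp(y)).
Then F(log(3)) - F(0) = (4*sin(3)) - (4*sin(1)) = -4*sin(1) + 4*sin(3).

-4*sin(1) + 4*sin(3)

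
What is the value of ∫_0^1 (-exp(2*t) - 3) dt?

-exp(2)/2 - 5/2

An antiderivative is F(t) = -exp(2*t)/2 - 3*t.
Then F(1) - F(0) = (-exp(2)/2 - 3) - (-1/2) = -exp(2)/2 - 5/2.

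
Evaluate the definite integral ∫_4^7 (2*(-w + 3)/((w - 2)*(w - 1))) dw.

Factor the denominator: w**2 - 3*w + 2 = (w - 1)(w - 2).
Partial fractions: 2*(-w + 3)/((w - 2)*(w - 1)) = -4/(w - 1) + 2/(w - 2).
An antiderivative is F(w) = 2*log(w - 2) - 4*log(w - 1).
Then F(7) - F(4) = (-4*log(3) - 4*log(2) + 2*log(5)) - (log(4/81)) = log(25/64).

log(25/64)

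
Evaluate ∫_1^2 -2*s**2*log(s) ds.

14/9 - 16*log(2)/3

Integrate by parts once (u = ln s, dv = -2*s**2 ds).
An antiderivative is F(s) = -2*s**3*(3*log(s) - 1)/9.
Then F(2) - F(1) = (16/9 - 16*log(2)/3) - (2/9) = 14/9 - 16*log(2)/3.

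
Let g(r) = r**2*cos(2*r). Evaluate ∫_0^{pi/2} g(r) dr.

-pi/4

Integrate by parts twice (u = r^2, dv = cos(2*r) dr).
An antiderivative is F(r) = r**2*sin(2*r)/2 + r*cos(2*r)/2 - sin(2*r)/4.
Then F(pi/2) - F(0) = (-pi/4) - (0) = -pi/4.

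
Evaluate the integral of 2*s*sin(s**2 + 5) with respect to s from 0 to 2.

Let u = s**2 + 5, so du = 2*s ds. When s = 0, u = 5; when s = 2, u = 9.
The integral becomes ∫ sin(u) du from 5 to 9, with antiderivative -cos(u).
Back in s: F(s) = -cos(s**2 + 5).
Then F(2) - F(0) = (-cos(9)) - (-cos(5)) = cos(5) - cos(9).

cos(5) - cos(9)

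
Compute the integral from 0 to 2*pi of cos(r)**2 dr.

Use the identity cos^2(r) = (1 + cos(2*r))/2.
An antiderivative is F(r) = r/2 + sin(2*r)/4.
Then F(2*pi) - F(0) = (pi) - (0) = pi.

pi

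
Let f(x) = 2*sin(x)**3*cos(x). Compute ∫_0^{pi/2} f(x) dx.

Let u = sin(x), so du = cos(x) dx. When x = 0, u = 0; when x = pi/2, u = 1.
The integral becomes 2·∫ u**3 du from 0 to 1, with antiderivative u**4/2.
Back in x: F(x) = sin(x)**4/2.
Then F(pi/2) - F(0) = (1/2) - (0) = 1/2.

1/2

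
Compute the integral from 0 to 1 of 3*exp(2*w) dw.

-3/2 + 3*exp(2)/2

An antiderivative is F(w) = 3*exp(2*w)/2.
Then F(1) - F(0) = (3*exp(2)/2) - (3/2) = -3/2 + 3*exp(2)/2.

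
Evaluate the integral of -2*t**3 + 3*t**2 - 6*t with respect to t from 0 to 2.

-12

By the power rule, an antiderivative is F(t) = -t**4/2 + t**3 - 3*t**2.
Then F(2) - F(0) = (-12) - (0) = -12.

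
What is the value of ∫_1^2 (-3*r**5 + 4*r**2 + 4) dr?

-109/6

By the power rule, an antiderivative is F(r) = -r**6/2 + 4*r**3/3 + 4*r.
Then F(2) - F(1) = (-40/3) - (29/6) = -109/6.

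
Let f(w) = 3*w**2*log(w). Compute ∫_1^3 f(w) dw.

Integrate by parts once (u = ln w, dv = 3*w**2 dw).
An antiderivative is F(w) = w**3*(3*log(w) - 1)/3.
Then F(3) - F(1) = (-9 + 27*log(3)) - (-1/3) = -26/3 + 27*log(3).

-26/3 + 27*log(3)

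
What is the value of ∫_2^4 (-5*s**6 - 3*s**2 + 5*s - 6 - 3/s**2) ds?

-326205/28

By the power rule, an antiderivative is F(s) = -5*s**7/7 - s**3 + 5*s**2/2 - 6*s + 3/s.
Then F(4) - F(2) = (-329003/28) - (-1399/14) = -326205/28.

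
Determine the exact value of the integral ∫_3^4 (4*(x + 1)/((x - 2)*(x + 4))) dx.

-2*log(7) + 8*log(2)

Factor the denominator: x**2 + 2*x - 8 = (x + 4)(x - 2).
Partial fractions: 4*(x + 1)/((x - 2)*(x + 4)) = 2/(x + 4) + 2/(x - 2).
An antiderivative is F(x) = 2*log(x - 2) + 2*log(x + 4).
Then F(4) - F(3) = (8*log(2)) - (log(49)) = -2*log(7) + 8*log(2).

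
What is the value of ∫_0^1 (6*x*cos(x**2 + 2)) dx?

-3*sin(2) + 3*sin(3)

Let u = x**2 + 2, so du = 2*x dx. When x = 0, u = 2; when x = 1, u = 3.
The integral becomes 3·∫ cos(u) du from 2 to 3, with antiderivative 3*sin(u).
Back in x: F(x) = 3*sin(x**2 + 2).
Then F(1) - F(0) = (3*sin(3)) - (3*sin(2)) = -3*sin(2) + 3*sin(3).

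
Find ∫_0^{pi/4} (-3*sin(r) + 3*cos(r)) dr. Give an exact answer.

An antiderivative is F(r) = 3*sin(r) + 3*cos(r).
Then F(pi/4) - F(0) = (3*sqrt(2)) - (3) = -3 + 3*sqrt(2).

-3 + 3*sqrt(2)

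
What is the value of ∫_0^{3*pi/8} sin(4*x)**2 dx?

3*pi/16

Use the identity sin^2(4*x) = (1 - cos(8*x))/2.
An antiderivative is F(x) = x/2 - sin(8*x)/16.
Then F(3*pi/8) - F(0) = (3*pi/16) - (0) = 3*pi/16.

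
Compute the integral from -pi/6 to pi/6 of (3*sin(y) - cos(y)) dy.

-1

An antiderivative is F(y) = -sin(y) - 3*cos(y).
Then F(pi/6) - F(-pi/6) = (-3*sqrt(3)/2 - 1/2) - (1/2 - 3*sqrt(3)/2) = -1.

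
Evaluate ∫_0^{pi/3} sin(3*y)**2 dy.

Use the identity sin^2(3*y) = (1 - cos(6*y))/2.
An antiderivative is F(y) = y/2 - sin(6*y)/12.
Then F(pi/3) - F(0) = (pi/6) - (0) = pi/6.

pi/6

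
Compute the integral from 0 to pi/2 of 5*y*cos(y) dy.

-5 + 5*pi/2

Integrate by parts once (u = y, dv = 5*cos(y) dy).
An antiderivative is F(y) = 5*y*sin(y) + 5*cos(y).
Then F(pi/2) - F(0) = (5*pi/2) - (5) = -5 + 5*pi/2.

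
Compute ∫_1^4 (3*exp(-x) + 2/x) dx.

An antiderivative is F(x) = 2*log(x) - 3*exp(-x).
Then F(4) - F(1) = (-3*exp(-4) + 4*log(2)) - (-3*exp(-1)) = -3*exp(-4) + 3*exp(-1) + 4*log(2).

-3*exp(-4) + 3*exp(-1) + 4*log(2)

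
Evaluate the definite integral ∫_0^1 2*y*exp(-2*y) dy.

(-3 + exp(2))*exp(-2)/2

Integrate by parts once (u = y, dv = 2*exp(-2*y) dy).
An antiderivative is F(y) = (-2*y - 1)*exp(-2*y)/2.
Then F(1) - F(0) = (-3*exp(-2)/2) - (-1/2) = (-3 + exp(2))*exp(-2)/2.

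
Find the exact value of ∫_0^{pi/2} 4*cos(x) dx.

4

An antiderivative is F(x) = 4*sin(x).
Then F(pi/2) - F(0) = (4) - (0) = 4.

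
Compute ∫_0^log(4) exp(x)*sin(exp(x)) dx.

cos(1) - cos(4)

Let u = exp(x), so du = exp(x) dx. When x = 0, u = 1; when x = log(4), u = 4.
The integral becomes ∫ sin(u) du from 1 to 4, with antiderivative -cos(u).
Back in x: F(x) = -cos(exp(x)).
Then F(log(4)) - F(0) = (-cos(4)) - (-cos(1)) = cos(1) - cos(4).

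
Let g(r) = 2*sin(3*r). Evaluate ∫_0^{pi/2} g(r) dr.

2/3

An antiderivative is F(r) = -2*cos(3*r)/3.
Then F(pi/2) - F(0) = (0) - (-2/3) = 2/3.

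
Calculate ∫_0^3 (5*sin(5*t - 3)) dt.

cos(3) - cos(12)

Let u = 5*t - 3, so du = 5 dt. When t = 0, u = -3; when t = 3, u = 12.
The integral becomes ∫ sin(u) du from -3 to 12, with antiderivative -cos(u).
Back in t: F(t) = -cos(5*t - 3).
Then F(3) - F(0) = (-cos(12)) - (-cos(3)) = cos(3) - cos(12).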